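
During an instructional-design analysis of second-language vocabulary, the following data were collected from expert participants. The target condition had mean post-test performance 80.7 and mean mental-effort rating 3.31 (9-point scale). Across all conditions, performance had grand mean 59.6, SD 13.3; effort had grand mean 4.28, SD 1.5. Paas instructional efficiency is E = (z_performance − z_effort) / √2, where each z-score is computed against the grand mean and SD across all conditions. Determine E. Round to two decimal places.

z_performance = (80.7 − 59.6) / 13.3 = 21.1000 / 13.3 = 1.5865.
z_effort = (3.31 − 4.28) / 1.5 = -0.9700 / 1.5 = -0.6467.
z_P − z_E = 1.5865 − (-0.6467) = 2.2332.
E = 2.2332 / √2 = 2.2332 / 1.41421 = 1.5791 ≈ 1.58.

1.58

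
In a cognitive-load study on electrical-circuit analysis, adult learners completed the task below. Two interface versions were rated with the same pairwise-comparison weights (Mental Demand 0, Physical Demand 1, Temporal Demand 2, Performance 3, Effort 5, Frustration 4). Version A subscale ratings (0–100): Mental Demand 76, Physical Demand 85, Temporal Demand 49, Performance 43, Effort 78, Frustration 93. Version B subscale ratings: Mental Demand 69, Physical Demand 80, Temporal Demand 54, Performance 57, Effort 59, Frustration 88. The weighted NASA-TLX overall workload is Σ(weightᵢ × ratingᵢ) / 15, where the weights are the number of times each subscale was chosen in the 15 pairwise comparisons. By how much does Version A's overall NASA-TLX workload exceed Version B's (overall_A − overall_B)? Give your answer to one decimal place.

Version A weighted sum = 0·76 + 1·85 + 2·49 + 3·43 + 5·78 + 4·93 = 0 + 85 + 98 + 129 + 390 + 372 = 1074; overall_A = 1074/15 = 71.6000.
Version B weighted sum = 0·69 + 1·80 + 2·54 + 3·57 + 5·59 + 4·88 = 0 + 80 + 108 + 171 + 295 + 352 = 1006; overall_B = 1006/15 = 67.0667.
Difference = 71.6000 − 67.0667 = 4.5333 ≈ 4.5.

4.5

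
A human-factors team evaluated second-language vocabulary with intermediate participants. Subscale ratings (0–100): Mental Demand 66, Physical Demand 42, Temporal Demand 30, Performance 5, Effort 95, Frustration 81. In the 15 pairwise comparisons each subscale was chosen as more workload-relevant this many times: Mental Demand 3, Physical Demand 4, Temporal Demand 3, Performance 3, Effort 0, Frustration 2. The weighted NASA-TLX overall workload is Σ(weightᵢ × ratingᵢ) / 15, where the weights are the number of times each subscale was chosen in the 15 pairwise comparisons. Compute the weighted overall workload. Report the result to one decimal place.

42.2

The tallies are the weights (they sum to 15).
Weighted sum = 3·66 + 4·42 + 3·30 + 3·5 + 0·95 + 2·81
            = 198 + 168 + 90 + 15 + 0 + 162 = 633.
Overall workload = 633 / 15 = 42.2000 ≈ 42.2.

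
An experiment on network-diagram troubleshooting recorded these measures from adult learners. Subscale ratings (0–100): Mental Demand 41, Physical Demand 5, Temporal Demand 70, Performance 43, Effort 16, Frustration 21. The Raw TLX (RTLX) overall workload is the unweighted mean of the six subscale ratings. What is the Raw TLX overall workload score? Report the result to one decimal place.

32.7

Sum of ratings = 41 + 5 + 70 + 43 + 16 + 21 = 196.
RTLX = 196 / 6 = 32.6667 ≈ 32.7.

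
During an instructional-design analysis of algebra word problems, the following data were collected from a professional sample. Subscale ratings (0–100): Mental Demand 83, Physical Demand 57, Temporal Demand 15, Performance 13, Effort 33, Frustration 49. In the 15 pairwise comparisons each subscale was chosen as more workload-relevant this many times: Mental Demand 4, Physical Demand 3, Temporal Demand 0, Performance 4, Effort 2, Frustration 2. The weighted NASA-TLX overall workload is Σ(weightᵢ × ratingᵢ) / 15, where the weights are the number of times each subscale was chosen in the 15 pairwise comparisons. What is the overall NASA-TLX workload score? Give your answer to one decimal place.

47.9

The tallies are the weights (they sum to 15).
Weighted sum = 4·83 + 3·57 + 0·15 + 4·13 + 2·33 + 2·49
            = 332 + 171 + 0 + 52 + 66 + 98 = 719.
Overall workload = 719 / 15 = 47.9333 ≈ 47.9.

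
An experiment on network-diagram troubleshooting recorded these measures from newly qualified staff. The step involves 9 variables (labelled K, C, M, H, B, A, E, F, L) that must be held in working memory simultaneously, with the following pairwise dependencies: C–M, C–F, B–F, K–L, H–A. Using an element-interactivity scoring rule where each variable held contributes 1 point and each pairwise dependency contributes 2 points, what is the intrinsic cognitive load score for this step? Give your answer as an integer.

19

Count of variables held simultaneously: 9.
Count of pairwise dependencies listed: 5.
Element contribution: 9 × 1 = 9.
Interaction contribution: 5 × 2 = 10.
Intrinsic load = 9 + 10 = 19.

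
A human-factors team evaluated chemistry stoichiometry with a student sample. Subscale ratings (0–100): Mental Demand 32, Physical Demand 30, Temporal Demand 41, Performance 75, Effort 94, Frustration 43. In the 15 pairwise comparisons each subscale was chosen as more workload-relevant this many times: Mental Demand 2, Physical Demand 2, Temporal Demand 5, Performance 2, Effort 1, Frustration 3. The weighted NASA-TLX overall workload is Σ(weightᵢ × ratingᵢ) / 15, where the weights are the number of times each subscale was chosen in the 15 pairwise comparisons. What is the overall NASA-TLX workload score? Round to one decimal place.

The tallies are the weights (they sum to 15).
Weighted sum = 2·32 + 2·30 + 5·41 + 2·75 + 1·94 + 3·43
            = 64 + 60 + 205 + 150 + 94 + 129 = 702.
Overall workload = 702 / 15 = 46.8000 ≈ 46.8.

46.8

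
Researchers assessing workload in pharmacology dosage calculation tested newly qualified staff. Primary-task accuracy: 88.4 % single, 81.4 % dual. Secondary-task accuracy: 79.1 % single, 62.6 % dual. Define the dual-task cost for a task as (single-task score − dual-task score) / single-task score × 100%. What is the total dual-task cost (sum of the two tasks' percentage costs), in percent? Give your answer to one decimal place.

Primary cost = (88.4 − 81.4) / 88.4 × 100% = 7.9186%.
Secondary cost = (79.1 − 62.6) / 79.1 × 100% = 20.8597%.
Total = 7.9186% + 20.8597% = 28.7783% ≈ 28.8%.

28.8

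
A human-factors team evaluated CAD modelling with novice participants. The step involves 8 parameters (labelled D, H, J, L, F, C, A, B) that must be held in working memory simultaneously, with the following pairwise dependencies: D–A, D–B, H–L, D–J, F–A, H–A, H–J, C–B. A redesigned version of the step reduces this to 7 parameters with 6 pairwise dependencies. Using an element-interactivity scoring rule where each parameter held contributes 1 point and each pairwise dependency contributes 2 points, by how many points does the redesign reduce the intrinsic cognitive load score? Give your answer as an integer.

5

Original: 8 × 1 + 8 × 2 = 8 + 16 = 24.
Redesigned: 7 × 1 + 6 × 2 = 7 + 12 = 19.
Reduction = 24 − 19 = 5.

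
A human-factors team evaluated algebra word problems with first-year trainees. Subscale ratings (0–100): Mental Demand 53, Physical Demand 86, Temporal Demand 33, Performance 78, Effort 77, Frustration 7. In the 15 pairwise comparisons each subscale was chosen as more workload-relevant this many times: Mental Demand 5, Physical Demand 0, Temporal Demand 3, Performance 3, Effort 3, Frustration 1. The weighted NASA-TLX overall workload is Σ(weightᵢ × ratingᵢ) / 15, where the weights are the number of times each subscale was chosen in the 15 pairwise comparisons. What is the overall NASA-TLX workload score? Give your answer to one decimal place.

55.7

The tallies are the weights (they sum to 15).
Weighted sum = 5·53 + 0·86 + 3·33 + 3·78 + 3·77 + 1·7
            = 265 + 0 + 99 + 234 + 231 + 7 = 836.
Overall workload = 836 / 15 = 55.7333 ≈ 55.7.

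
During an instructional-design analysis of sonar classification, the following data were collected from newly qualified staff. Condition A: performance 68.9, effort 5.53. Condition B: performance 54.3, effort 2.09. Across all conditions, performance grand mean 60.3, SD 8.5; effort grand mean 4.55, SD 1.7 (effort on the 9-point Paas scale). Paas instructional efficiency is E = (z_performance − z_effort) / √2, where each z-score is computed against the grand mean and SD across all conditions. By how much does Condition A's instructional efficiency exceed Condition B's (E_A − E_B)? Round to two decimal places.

Condition A: z_P = (68.9 − 60.3)/8.5 = 1.0118; z_E = (5.53 − 4.55)/1.7 = 0.5765; E_A = (1.0118 − 0.5765)/√2 = 0.3078.
Condition B: z_P = (54.3 − 60.3)/8.5 = -0.7059; z_E = (2.09 − 4.55)/1.7 = -1.4471; E_B = (-0.7059 − (-1.4471))/√2 = 0.5241.
E_A − E_B = 0.3078 − 0.5241 = -0.2163 ≈ -0.22.

-0.22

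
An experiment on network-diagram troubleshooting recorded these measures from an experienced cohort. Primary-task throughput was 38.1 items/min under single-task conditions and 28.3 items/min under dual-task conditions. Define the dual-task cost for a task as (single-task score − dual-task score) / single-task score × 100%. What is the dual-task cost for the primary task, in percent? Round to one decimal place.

25.7

Cost = (38.1 − 28.3) / 38.1 × 100%
     = 9.8000 / 38.1 × 100% = 25.7218%.
≈ 25.7%.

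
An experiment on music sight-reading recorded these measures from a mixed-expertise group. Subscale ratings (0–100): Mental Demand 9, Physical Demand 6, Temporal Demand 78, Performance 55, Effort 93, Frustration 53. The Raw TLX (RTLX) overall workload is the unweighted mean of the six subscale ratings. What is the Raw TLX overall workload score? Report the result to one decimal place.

49.0

Sum of ratings = 9 + 6 + 78 + 55 + 93 + 53 = 294.
RTLX = 294 / 6 = 49.0000 ≈ 49.0.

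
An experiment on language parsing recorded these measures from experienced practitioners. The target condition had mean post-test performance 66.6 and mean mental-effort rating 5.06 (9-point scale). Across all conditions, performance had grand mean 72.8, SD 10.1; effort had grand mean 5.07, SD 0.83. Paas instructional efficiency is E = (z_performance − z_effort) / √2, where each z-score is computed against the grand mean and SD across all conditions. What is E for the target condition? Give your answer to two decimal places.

z_performance = (66.6 − 72.8) / 10.1 = -6.2000 / 10.1 = -0.6139.
z_effort = (5.06 − 5.07) / 0.83 = -0.0100 / 0.83 = -0.0120.
z_P − z_E = -0.6139 − (-0.0120) = -0.6019.
E = -0.6019 / √2 = -0.6019 / 1.41421 = -0.4256 ≈ -0.43.

-0.43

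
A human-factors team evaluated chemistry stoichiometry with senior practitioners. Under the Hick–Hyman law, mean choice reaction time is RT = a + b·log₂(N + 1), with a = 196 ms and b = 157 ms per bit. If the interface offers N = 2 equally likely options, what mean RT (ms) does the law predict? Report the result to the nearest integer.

log₂(2 + 1) = log₂(3) = 1.5850.
RT = 196 + 157 × 1.5850 = 196 + 248.8450 = 444.8450 ms.
≈ 445 ms.

445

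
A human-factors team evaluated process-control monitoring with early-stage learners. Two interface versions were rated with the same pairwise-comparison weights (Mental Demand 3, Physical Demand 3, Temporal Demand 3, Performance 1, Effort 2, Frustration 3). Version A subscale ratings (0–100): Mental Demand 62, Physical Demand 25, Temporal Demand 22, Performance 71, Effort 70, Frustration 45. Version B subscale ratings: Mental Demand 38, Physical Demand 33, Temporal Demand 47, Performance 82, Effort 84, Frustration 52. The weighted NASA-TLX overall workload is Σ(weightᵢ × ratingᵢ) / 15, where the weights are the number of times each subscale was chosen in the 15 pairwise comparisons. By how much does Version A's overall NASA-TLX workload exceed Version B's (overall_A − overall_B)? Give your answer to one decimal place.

Version A weighted sum = 3·62 + 3·25 + 3·22 + 1·71 + 2·70 + 3·45 = 186 + 75 + 66 + 71 + 140 + 135 = 673; overall_A = 673/15 = 44.8667.
Version B weighted sum = 3·38 + 3·33 + 3·47 + 1·82 + 2·84 + 3·52 = 114 + 99 + 141 + 82 + 168 + 156 = 760; overall_B = 760/15 = 50.6667.
Difference = 44.8667 − 50.6667 = -5.8000 ≈ -5.8.

-5.8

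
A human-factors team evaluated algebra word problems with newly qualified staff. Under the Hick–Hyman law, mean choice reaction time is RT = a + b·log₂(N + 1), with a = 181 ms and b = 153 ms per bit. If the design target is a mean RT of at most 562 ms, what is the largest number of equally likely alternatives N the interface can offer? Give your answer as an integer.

4

Set 181 + 153·log₂(N + 1) ≤ 562.
log₂(N + 1) ≤ (562 − 181) / 153 = 2.4902.
N + 1 ≤ 2^2.4902 = 5.6186.
N ≤ 4.6186, so the largest integer N is 4.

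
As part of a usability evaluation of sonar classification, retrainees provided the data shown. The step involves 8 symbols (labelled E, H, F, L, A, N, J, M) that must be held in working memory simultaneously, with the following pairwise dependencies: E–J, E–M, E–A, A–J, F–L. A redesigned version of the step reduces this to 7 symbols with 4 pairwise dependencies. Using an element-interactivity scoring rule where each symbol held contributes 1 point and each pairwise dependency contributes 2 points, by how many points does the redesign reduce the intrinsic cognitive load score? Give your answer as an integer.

Original: 8 × 1 + 5 × 2 = 8 + 10 = 18.
Redesigned: 7 × 1 + 4 × 2 = 7 + 8 = 15.
Reduction = 18 − 15 = 3.

3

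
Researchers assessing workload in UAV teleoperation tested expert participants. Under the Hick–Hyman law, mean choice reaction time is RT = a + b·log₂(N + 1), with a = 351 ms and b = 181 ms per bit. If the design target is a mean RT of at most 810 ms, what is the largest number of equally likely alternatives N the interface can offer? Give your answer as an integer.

Set 351 + 181·log₂(N + 1) ≤ 810.
log₂(N + 1) ≤ (810 − 351) / 181 = 2.5359.
N + 1 ≤ 2^2.5359 = 5.7994.
N ≤ 4.7994, so the largest integer N is 4.

4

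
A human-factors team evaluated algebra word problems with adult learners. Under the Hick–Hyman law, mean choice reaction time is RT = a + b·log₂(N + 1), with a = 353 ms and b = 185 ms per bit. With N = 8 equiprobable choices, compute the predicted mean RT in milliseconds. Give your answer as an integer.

939

log₂(8 + 1) = log₂(9) = 3.1699.
RT = 353 + 185 × 3.1699 = 353 + 586.4315 = 939.4315 ms.
≈ 939 ms.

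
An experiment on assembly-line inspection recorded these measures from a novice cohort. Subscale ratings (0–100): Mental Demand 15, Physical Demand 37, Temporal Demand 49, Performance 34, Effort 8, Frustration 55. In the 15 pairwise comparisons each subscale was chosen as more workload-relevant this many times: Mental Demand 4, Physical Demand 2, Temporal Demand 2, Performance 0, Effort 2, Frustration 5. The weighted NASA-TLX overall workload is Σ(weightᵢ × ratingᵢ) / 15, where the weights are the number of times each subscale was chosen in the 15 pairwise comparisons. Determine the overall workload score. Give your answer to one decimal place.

The tallies are the weights (they sum to 15).
Weighted sum = 4·15 + 2·37 + 2·49 + 0·34 + 2·8 + 5·55
            = 60 + 74 + 98 + 0 + 16 + 275 = 523.
Overall workload = 523 / 15 = 34.8667 ≈ 34.9.

34.9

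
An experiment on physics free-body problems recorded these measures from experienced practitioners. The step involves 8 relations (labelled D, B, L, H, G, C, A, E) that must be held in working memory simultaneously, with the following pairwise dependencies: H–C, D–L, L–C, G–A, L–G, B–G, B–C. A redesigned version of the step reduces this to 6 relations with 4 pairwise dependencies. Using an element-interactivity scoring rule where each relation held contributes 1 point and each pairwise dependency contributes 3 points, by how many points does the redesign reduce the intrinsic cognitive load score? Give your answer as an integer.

Original: 8 × 1 + 7 × 3 = 8 + 21 = 29.
Redesigned: 6 × 1 + 4 × 3 = 6 + 12 = 18.
Reduction = 29 − 18 = 11.

11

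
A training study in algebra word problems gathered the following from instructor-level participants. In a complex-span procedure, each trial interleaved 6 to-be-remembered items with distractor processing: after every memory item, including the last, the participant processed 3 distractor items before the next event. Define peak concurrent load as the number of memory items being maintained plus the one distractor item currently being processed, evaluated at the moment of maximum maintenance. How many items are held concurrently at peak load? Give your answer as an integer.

Maintenance is greatest during the distractor(s) after memory item 6: all 6 memory items are being held.
One distractor item is concurrently being processed.
Peak concurrent load = 6 + 1 = 7 items.

7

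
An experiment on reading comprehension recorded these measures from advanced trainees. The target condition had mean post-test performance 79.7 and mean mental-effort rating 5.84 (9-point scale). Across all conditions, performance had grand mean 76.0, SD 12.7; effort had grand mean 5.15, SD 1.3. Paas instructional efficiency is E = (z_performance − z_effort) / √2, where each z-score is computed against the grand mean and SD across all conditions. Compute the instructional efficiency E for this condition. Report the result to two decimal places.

-0.17

z_performance = (79.7 − 76.0) / 12.7 = 3.7000 / 12.7 = 0.2913.
z_effort = (5.84 − 5.15) / 1.3 = 0.6900 / 1.3 = 0.5308.
z_P − z_E = 0.2913 − 0.5308 = -0.2395.
E = -0.2395 / √2 = -0.2395 / 1.41421 = -0.1694 ≈ -0.17.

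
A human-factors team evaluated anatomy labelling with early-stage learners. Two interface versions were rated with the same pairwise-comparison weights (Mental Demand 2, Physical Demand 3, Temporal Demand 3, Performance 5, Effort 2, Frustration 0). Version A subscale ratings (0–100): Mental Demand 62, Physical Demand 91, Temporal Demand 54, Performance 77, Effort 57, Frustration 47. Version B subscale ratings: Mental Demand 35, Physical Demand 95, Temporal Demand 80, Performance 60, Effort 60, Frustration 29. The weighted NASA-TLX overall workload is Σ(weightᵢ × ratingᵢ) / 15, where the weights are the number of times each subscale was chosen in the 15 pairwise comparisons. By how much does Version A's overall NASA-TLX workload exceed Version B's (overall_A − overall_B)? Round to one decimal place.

2.9

Version A weighted sum = 2·62 + 3·91 + 3·54 + 5·77 + 2·57 + 0·47 = 124 + 273 + 162 + 385 + 114 + 0 = 1058; overall_A = 1058/15 = 70.5333.
Version B weighted sum = 2·35 + 3·95 + 3·80 + 5·60 + 2·60 + 0·29 = 70 + 285 + 240 + 300 + 120 + 0 = 1015; overall_B = 1015/15 = 67.6667.
Difference = 70.5333 − 67.6667 = 2.8666 ≈ 2.9.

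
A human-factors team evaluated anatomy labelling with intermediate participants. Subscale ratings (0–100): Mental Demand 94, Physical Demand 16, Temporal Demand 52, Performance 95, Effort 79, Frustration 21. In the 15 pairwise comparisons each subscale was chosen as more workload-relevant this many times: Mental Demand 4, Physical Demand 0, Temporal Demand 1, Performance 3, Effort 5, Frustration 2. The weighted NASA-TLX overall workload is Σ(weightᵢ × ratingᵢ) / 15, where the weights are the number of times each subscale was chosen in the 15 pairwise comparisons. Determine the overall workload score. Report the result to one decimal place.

76.7

The tallies are the weights (they sum to 15).
Weighted sum = 4·94 + 0·16 + 1·52 + 3·95 + 5·79 + 2·21
            = 376 + 0 + 52 + 285 + 395 + 42 = 1150.
Overall workload = 1150 / 15 = 76.6667 ≈ 76.7.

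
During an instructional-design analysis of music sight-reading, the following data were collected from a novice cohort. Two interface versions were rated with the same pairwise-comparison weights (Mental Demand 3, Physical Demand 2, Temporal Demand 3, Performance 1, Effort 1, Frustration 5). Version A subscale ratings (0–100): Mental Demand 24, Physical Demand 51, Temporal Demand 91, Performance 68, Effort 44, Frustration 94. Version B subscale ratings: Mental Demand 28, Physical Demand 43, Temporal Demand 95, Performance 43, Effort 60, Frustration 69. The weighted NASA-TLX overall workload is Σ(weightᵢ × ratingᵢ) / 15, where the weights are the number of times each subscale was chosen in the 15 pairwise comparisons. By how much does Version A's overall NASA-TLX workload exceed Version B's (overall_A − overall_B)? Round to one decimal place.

8.4

Version A weighted sum = 3·24 + 2·51 + 3·91 + 1·68 + 1·44 + 5·94 = 72 + 102 + 273 + 68 + 44 + 470 = 1029; overall_A = 1029/15 = 68.6000.
Version B weighted sum = 3·28 + 2·43 + 3·95 + 1·43 + 1·60 + 5·69 = 84 + 86 + 285 + 43 + 60 + 345 = 903; overall_B = 903/15 = 60.2000.
Difference = 68.6000 − 60.2000 = 8.4000 ≈ 8.4.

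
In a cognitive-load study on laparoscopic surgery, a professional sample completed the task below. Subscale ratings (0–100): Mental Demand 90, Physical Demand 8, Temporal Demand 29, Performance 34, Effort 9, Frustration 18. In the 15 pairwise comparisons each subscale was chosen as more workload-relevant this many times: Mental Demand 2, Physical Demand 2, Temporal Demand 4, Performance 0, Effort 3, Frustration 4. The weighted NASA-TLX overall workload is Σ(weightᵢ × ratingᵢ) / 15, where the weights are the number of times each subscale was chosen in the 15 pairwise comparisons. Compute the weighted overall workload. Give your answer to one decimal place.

27.4

The tallies are the weights (they sum to 15).
Weighted sum = 2·90 + 2·8 + 4·29 + 0·34 + 3·9 + 4·18
            = 180 + 16 + 116 + 0 + 27 + 72 = 411.
Overall workload = 411 / 15 = 27.4000 ≈ 27.4.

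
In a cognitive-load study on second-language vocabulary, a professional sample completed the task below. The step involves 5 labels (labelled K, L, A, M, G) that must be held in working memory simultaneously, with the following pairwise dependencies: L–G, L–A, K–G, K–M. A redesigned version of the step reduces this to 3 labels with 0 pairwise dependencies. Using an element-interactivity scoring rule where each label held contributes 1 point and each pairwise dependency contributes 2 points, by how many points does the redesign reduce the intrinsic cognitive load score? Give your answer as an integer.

Original: 5 × 1 + 4 × 2 = 5 + 8 = 13.
Redesigned: 3 × 1 + 0 × 2 = 3 + 0 = 3.
Reduction = 13 − 3 = 10.

10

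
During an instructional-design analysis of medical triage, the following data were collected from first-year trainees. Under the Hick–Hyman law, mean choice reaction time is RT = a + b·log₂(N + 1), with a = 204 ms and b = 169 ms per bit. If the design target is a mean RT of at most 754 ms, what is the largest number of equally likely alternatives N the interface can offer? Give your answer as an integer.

8

Set 204 + 169·log₂(N + 1) ≤ 754.
log₂(N + 1) ≤ (754 − 204) / 169 = 3.2544.
N + 1 ≤ 2^3.2544 = 9.5427.
N ≤ 8.5427, so the largest integer N is 8.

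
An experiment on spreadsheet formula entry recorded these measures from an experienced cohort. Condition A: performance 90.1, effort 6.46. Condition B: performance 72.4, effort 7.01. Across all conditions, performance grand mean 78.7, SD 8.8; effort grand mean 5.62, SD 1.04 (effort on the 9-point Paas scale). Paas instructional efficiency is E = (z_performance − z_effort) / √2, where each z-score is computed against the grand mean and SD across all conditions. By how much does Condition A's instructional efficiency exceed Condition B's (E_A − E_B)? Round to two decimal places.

1.80

Condition A: z_P = (90.1 − 78.7)/8.8 = 1.2955; z_E = (6.46 − 5.62)/1.04 = 0.8077; E_A = (1.2955 − 0.8077)/√2 = 0.3449.
Condition B: z_P = (72.4 − 78.7)/8.8 = -0.7159; z_E = (7.01 − 5.62)/1.04 = 1.3365; E_B = (-0.7159 − 1.3365)/√2 = -1.4513.
E_A − E_B = 0.3449 − (-1.4513) = 1.7962 ≈ 1.80.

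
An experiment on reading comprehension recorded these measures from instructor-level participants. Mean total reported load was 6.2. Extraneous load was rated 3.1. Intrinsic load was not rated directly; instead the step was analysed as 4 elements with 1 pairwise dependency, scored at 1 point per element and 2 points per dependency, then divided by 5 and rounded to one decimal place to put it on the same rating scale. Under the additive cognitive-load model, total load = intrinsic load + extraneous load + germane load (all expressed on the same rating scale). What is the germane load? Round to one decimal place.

Intrinsic (element-interactivity): (4 × 1 + 1 × 2) / 5 = 6 / 5 = 1.2000 → 1.2.
germane load = total − intrinsic − extraneous
             = 6.2 − 1.2 − 3.1 = 1.9.

1.9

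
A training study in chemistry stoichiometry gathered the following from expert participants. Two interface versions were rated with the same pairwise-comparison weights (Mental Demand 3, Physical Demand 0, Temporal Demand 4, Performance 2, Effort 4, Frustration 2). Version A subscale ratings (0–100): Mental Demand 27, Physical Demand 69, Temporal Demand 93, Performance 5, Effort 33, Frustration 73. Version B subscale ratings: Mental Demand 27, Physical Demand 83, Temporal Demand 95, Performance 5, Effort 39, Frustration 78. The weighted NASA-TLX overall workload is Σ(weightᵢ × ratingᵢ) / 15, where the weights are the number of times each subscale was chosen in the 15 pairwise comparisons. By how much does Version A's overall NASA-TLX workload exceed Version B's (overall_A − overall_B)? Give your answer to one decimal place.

-2.8

Version A weighted sum = 3·27 + 0·69 + 4·93 + 2·5 + 4·33 + 2·73 = 81 + 0 + 372 + 10 + 132 + 146 = 741; overall_A = 741/15 = 49.4000.
Version B weighted sum = 3·27 + 0·83 + 4·95 + 2·5 + 4·39 + 2·78 = 81 + 0 + 380 + 10 + 156 + 156 = 783; overall_B = 783/15 = 52.2000.
Difference = 49.4000 − 52.2000 = -2.8000 ≈ -2.8.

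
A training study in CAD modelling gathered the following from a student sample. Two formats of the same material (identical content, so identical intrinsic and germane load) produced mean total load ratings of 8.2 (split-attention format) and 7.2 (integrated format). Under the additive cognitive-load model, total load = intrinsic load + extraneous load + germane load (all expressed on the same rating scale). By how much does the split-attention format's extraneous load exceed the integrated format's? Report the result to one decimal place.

Intrinsic and germane load are equal across formats, so the difference in total load equals the difference in extraneous load.
Extraneous-load difference = 8.2 − 7.2 = 1.0.

1.0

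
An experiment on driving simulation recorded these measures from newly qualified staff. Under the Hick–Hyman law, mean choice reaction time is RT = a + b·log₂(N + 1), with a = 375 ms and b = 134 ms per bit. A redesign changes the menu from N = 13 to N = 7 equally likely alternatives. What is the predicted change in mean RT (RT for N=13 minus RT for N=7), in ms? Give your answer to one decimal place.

108.2

RT(13) = 375 + 134·log₂(14) = 375 + 134·3.8074 = 885.1916 ms.
RT(7) = 375 + 134·log₂(8) = 375 + 134·3.0000 = 777.0000 ms.
Difference = 885.1916 − 777.0000 = 108.1916 ≈ 108.2 ms.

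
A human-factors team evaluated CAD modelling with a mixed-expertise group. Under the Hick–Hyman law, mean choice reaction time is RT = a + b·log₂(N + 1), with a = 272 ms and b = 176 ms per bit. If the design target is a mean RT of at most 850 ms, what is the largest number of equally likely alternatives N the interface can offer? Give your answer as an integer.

Set 272 + 176·log₂(N + 1) ≤ 850.
log₂(N + 1) ≤ (850 − 272) / 176 = 3.2841.
N + 1 ≤ 2^3.2841 = 9.7412.
N ≤ 8.7412, so the largest integer N is 8.

8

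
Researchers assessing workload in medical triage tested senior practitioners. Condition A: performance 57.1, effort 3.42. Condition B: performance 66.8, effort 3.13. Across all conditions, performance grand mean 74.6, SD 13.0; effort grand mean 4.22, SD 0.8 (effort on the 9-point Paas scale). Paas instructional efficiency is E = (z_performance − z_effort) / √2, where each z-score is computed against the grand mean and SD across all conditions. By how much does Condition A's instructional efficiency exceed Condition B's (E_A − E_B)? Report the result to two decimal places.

-0.78

Condition A: z_P = (57.1 − 74.6)/13.0 = -1.3462; z_E = (3.42 − 4.22)/0.8 = -1.0000; E_A = (-1.3462 − (-1.0000))/√2 = -0.2448.
Condition B: z_P = (66.8 − 74.6)/13.0 = -0.6000; z_E = (3.13 − 4.22)/0.8 = -1.3625; E_B = (-0.6000 − (-1.3625))/√2 = 0.5392.
E_A − E_B = -0.2448 − 0.5392 = -0.7840 ≈ -0.78.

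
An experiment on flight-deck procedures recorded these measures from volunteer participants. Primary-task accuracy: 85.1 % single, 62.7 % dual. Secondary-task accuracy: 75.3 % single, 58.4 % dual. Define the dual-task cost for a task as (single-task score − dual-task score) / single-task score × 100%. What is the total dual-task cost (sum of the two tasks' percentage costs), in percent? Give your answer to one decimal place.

48.8

Primary cost = (85.1 − 62.7) / 85.1 × 100% = 26.3220%.
Secondary cost = (75.3 − 58.4) / 75.3 × 100% = 22.4436%.
Total = 26.3220% + 22.4436% = 48.7656% ≈ 48.8%.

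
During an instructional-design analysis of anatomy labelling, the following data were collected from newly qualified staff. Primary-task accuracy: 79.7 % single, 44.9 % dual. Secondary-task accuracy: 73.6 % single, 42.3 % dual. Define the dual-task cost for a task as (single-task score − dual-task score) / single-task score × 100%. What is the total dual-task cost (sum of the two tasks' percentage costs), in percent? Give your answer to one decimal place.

86.2

Primary cost = (79.7 − 44.9) / 79.7 × 100% = 43.6637%.
Secondary cost = (73.6 − 42.3) / 73.6 × 100% = 42.5272%.
Total = 43.6637% + 42.5272% = 86.1909% ≈ 86.2%.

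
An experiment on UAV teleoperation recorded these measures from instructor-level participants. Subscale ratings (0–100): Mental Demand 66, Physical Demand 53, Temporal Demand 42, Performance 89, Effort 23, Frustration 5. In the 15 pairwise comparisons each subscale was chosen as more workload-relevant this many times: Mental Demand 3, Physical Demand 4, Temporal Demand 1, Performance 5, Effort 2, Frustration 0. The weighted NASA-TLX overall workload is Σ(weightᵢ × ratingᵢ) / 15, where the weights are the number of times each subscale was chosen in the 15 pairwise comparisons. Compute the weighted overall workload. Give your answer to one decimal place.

The tallies are the weights (they sum to 15).
Weighted sum = 3·66 + 4·53 + 1·42 + 5·89 + 2·23 + 0·5
            = 198 + 212 + 42 + 445 + 46 + 0 = 943.
Overall workload = 943 / 15 = 62.8667 ≈ 62.9.

62.9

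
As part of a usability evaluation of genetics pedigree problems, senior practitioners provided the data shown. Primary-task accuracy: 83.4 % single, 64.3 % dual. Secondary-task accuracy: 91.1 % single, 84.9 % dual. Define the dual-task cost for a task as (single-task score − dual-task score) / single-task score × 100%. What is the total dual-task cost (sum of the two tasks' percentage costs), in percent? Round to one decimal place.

29.7

Primary cost = (83.4 − 64.3) / 83.4 × 100% = 22.9017%.
Secondary cost = (91.1 − 84.9) / 91.1 × 100% = 6.8057%.
Total = 22.9017% + 6.8057% = 29.7074% ≈ 29.7%.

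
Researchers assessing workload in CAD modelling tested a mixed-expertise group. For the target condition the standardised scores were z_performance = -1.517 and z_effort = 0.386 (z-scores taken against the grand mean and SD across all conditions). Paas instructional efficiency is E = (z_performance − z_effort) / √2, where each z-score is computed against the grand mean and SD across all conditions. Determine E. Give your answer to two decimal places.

z_P − z_E = -1.517 − 0.386 = -1.9030.
E = -1.9030 / √2 = -1.9030 / 1.41421 = -1.3456 ≈ -1.35.

-1.35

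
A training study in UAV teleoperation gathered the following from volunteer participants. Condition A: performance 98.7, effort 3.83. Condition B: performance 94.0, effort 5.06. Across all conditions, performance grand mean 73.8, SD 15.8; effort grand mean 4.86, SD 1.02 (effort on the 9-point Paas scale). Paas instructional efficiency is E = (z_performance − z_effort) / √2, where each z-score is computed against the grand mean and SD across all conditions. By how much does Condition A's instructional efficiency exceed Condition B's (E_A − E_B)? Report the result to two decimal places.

Condition A: z_P = (98.7 − 73.8)/15.8 = 1.5759; z_E = (3.83 − 4.86)/1.02 = -1.0098; E_A = (1.5759 − (-1.0098))/√2 = 1.8284.
Condition B: z_P = (94.0 − 73.8)/15.8 = 1.2785; z_E = (5.06 − 4.86)/1.02 = 0.1961; E_B = (1.2785 − 0.1961)/√2 = 0.7654.
E_A − E_B = 1.8284 − 0.7654 = 1.0630 ≈ 1.06.

1.06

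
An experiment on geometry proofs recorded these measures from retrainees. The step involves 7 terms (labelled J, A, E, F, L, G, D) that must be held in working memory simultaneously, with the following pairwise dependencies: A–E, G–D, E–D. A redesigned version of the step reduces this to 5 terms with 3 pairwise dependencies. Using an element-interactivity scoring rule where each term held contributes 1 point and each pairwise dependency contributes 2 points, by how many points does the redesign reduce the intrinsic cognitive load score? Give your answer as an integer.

2

Original: 7 × 1 + 3 × 2 = 7 + 6 = 13.
Redesigned: 5 × 1 + 3 × 2 = 5 + 6 = 11.
Reduction = 13 − 11 = 2.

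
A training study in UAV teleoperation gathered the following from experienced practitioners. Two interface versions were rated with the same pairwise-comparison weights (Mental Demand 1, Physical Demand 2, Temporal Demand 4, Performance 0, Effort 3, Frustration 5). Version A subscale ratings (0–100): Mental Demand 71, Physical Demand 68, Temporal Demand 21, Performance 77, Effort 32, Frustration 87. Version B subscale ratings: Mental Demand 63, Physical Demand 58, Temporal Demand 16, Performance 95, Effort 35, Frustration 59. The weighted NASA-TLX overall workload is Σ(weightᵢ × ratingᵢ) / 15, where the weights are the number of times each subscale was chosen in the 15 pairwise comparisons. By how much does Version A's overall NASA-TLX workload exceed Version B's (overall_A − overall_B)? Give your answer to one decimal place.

Version A weighted sum = 1·71 + 2·68 + 4·21 + 0·77 + 3·32 + 5·87 = 71 + 136 + 84 + 0 + 96 + 435 = 822; overall_A = 822/15 = 54.8000.
Version B weighted sum = 1·63 + 2·58 + 4·16 + 0·95 + 3·35 + 5·59 = 63 + 116 + 64 + 0 + 105 + 295 = 643; overall_B = 643/15 = 42.8667.
Difference = 54.8000 − 42.8667 = 11.9333 ≈ 11.9.

11.9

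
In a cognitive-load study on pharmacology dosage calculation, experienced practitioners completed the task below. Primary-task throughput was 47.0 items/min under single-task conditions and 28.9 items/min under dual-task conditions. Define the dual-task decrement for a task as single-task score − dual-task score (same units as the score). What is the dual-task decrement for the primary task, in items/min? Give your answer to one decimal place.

Decrement = 47.0 − 28.9 = 18.1000 items/min ≈ 18.1 items/min.

18.1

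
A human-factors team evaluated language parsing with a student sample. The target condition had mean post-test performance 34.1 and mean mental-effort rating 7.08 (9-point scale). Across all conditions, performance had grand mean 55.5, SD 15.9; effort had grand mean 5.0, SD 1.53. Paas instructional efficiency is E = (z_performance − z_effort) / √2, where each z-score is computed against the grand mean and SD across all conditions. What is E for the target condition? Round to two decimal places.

-1.91

z_performance = (34.1 − 55.5) / 15.9 = -21.4000 / 15.9 = -1.3459.
z_effort = (7.08 − 5.0) / 1.53 = 2.0800 / 1.53 = 1.3595.
z_P − z_E = -1.3459 − 1.3595 = -2.7054.
E = -2.7054 / √2 = -2.7054 / 1.41421 = -1.9130 ≈ -1.91.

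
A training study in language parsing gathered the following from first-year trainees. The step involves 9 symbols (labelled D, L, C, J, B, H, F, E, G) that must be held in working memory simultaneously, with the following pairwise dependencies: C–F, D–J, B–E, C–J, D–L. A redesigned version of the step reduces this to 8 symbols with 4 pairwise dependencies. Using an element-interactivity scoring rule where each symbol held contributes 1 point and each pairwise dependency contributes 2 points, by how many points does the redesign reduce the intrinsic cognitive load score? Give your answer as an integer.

Original: 9 × 1 + 5 × 2 = 9 + 10 = 19.
Redesigned: 8 × 1 + 4 × 2 = 8 + 8 = 16.
Reduction = 19 − 16 = 3.

3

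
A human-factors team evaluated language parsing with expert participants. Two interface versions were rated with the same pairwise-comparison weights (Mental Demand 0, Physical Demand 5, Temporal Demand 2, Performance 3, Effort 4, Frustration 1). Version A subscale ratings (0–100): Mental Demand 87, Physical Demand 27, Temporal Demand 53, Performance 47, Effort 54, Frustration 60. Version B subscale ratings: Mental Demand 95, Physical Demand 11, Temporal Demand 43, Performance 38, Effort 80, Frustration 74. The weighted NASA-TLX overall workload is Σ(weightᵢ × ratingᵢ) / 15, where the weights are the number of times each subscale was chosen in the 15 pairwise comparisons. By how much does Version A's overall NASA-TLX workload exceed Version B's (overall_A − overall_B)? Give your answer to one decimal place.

Version A weighted sum = 0·87 + 5·27 + 2·53 + 3·47 + 4·54 + 1·60 = 0 + 135 + 106 + 141 + 216 + 60 = 658; overall_A = 658/15 = 43.8667.
Version B weighted sum = 0·95 + 5·11 + 2·43 + 3·38 + 4·80 + 1·74 = 0 + 55 + 86 + 114 + 320 + 74 = 649; overall_B = 649/15 = 43.2667.
Difference = 43.8667 − 43.2667 = 0.6000 ≈ 0.6.

0.6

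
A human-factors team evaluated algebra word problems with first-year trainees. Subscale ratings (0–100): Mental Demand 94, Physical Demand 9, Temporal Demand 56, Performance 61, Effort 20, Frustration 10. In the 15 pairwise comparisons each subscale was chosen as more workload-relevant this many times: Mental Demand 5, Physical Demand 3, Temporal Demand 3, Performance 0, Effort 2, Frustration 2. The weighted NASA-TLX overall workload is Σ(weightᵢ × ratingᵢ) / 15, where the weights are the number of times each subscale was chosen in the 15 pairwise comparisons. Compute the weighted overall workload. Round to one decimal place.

The tallies are the weights (they sum to 15).
Weighted sum = 5·94 + 3·9 + 3·56 + 0·61 + 2·20 + 2·10
            = 470 + 27 + 168 + 0 + 40 + 20 = 725.
Overall workload = 725 / 15 = 48.3333 ≈ 48.3.

48.3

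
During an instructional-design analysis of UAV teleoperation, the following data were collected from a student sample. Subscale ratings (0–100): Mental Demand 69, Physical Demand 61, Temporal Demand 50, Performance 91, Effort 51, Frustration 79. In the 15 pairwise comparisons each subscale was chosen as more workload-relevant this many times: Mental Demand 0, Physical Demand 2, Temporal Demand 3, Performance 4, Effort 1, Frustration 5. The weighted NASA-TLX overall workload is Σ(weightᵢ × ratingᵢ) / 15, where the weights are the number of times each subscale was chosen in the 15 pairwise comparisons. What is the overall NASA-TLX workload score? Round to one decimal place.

72.1

The tallies are the weights (they sum to 15).
Weighted sum = 0·69 + 2·61 + 3·50 + 4·91 + 1·51 + 5·79
            = 0 + 122 + 150 + 364 + 51 + 395 = 1082.
Overall workload = 1082 / 15 = 72.1333 ≈ 72.1.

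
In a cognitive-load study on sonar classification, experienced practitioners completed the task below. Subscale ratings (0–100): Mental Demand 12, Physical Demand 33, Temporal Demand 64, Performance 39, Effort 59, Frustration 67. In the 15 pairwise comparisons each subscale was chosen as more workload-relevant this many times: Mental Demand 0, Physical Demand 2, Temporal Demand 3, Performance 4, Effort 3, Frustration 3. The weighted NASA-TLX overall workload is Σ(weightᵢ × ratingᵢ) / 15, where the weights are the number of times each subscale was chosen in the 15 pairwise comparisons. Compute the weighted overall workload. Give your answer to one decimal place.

52.8

The tallies are the weights (they sum to 15).
Weighted sum = 0·12 + 2·33 + 3·64 + 4·39 + 3·59 + 3·67
            = 0 + 66 + 192 + 156 + 177 + 201 = 792.
Overall workload = 792 / 15 = 52.8000 ≈ 52.8.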